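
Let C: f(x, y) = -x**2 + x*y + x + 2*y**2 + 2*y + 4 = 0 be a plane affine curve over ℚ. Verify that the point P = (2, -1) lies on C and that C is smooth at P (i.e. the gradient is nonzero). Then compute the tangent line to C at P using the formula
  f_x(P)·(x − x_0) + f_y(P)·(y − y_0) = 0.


Tangent line at P: 8 - 4*x = 0.

Step 1: f(2, -1) = 0, so P lies on C.
Step 2: partial derivatives
  f_x(x, y) = -2*x + y + 1, f_y(x, y) = x + 4*y + 2.
  f_x(P) = -4, f_y(P) = 0 (gradient nonzero, so P is smooth).
Step 3: tangent line at P: -4·(x − 2) + 0·(y − -1) = 0.
Expanding: 8 - 4*x = 0.


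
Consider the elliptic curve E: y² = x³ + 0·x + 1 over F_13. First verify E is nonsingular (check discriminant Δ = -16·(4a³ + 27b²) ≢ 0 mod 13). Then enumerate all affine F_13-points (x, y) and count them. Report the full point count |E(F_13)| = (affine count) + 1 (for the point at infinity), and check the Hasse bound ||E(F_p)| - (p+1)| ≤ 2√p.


Affine points = {(0, 1), (0, 12), (2, 3), (2, 10), (4, 0), (5, 3), (5, 10), (6, 3), (6, 10), (10, 0), (12, 0)}; affine count = 11; |E(F_13)| = 12.

Discriminant check: Δ ∝ 4a³ + 27b² = 4·0³ + 27·1² = 4·0 + 27·1 ≡ 1 (mod 13). Nonzero ⇒ E is nonsingular.
For each x ∈ F_13, compute rhs = x³ + 0·x + 1 mod 13, then count y ∈ F_13 with y² ≡ rhs.
  x = 0: rhs = 1, matching y values: 1, 12 (2 points).
  x = 1: rhs = 2, matching y values: none (0 points).
  x = 2: rhs = 9, matching y values: 3, 10 (2 points).
  x = 3: rhs = 2, matching y values: none (0 points).
  x = 4: rhs = 0, matching y values: 0 (1 points).
  x = 5: rhs = 9, matching y values: 3, 10 (2 points).
  x = 6: rhs = 9, matching y values: 3, 10 (2 points).
  x = 7: rhs = 6, matching y values: none (0 points).
  x = 8: rhs = 6, matching y values: none (0 points).
  x = 9: rhs = 2, matching y values: none (0 points).
  x = 10: rhs = 0, matching y values: 0 (1 points).
  x = 11: rhs = 6, matching y values: none (0 points).
  x = 12: rhs = 0, matching y values: 0 (1 points).
Total affine count: 11.
Full point count |E(F_13)| = 11 + 1 = 12.
Hasse bound: |12 − (13+1)| = |-2| = 2 ≤ 2√13 ≈ 7.2111 ✓.


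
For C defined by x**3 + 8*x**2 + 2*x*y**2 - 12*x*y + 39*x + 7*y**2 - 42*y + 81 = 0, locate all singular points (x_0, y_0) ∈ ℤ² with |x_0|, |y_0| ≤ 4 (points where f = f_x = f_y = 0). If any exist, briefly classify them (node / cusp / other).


Singular points: {(-3, 3)}; classification: node.

Compute partial derivatives:
  f_x = 3*x**2 + 16*x + 2*y**2 - 12*y + 39.
  f_y = 4*x*y - 12*x + 14*y - 42.
Scan x_0 ∈ {−4, ..., 4}. For each x_0, f_y(x_0, y) is a polynomial in y; find its integer roots y ∈ {−4, ..., 4}, then test f_x and f at those candidates.
  x = -4: f_y(-4, y) = 6 - 2*y; vanishes at y ∈ {3}. (-4, 3): f_x = 5 ≠ 0.
  x = -3: f_y(-3, y) = 2*y - 6; vanishes at y ∈ {3}. (-3, 3): f_x = 0, f = 0 — SINGULAR.
  x = -2: f_y(-2, y) = 6*y - 18; vanishes at y ∈ {3}. (-2, 3): f_x = 1 ≠ 0.
  x = -1: f_y(-1, y) = 10*y - 30; vanishes at y ∈ {3}. (-1, 3): f_x = 8 ≠ 0.
  x = 0: f_y(0, y) = 14*y - 42; vanishes at y ∈ {3}. (0, 3): f_x = 21 ≠ 0.
  x = 1: f_y(1, y) = 18*y - 54; vanishes at y ∈ {3}. (1, 3): f_x = 40 ≠ 0.
  x = 2: f_y(2, y) = 22*y - 66; vanishes at y ∈ {3}. (2, 3): f_x = 65 ≠ 0.
  x = 3: f_y(3, y) = 26*y - 78; vanishes at y ∈ {3}. (3, 3): f_x = 96 ≠ 0.
  x = 4: f_y(4, y) = 30*y - 90; vanishes at y ∈ {3}. (4, 3): f_x = 133 ≠ 0.
Only singular point on the grid: (-3, 3).
Classify: substitute x = -3 + u, y = 3 + v and expand: f = u**3 - u**2 + 2*u*v**2 + v**2.
No constant or linear terms (consistent with a singular point). Quadratic part: -u**2 + v**2. Cubic part: u**3 + 2*u*v**2.
The quadratic part v**2 - u**2 = (v − u)(v + u) splits into two distinct linear factors, so there are two distinct tangent lines y − 3 = ±(x − -3) — this is a node (ordinary double point).
Classification: node.


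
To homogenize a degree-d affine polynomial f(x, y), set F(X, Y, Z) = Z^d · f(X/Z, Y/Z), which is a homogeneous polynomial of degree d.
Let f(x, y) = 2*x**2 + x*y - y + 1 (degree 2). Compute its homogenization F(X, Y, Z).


F(X, Y, Z) = 2*X**2 + X*Y - Y*Z + Z**2

deg(f) = 2.
Substitute x = X/Z, y = Y/Z into f, then multiply by Z^2.
  monomial 2·x^2·y^0 ↦ 2·X^2·Y^0·Z^0.
  monomial 1·x^1·y^1 ↦ 1·X^1·Y^1·Z^0.
  monomial -1·x^0·y^1 ↦ -1·X^0·Y^1·Z^1.
  monomial 1·x^0·y^0 ↦ 1·X^0·Y^0·Z^2.
Collecting: F(X, Y, Z) = 2*X**2 + X*Y - Y*Z + Z**2.


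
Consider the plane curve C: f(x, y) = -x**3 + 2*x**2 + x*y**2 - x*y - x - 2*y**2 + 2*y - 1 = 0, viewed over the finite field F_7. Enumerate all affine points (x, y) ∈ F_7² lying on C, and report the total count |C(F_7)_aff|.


Affine F_7-points: {(1, 3), (1, 5), (3, 3), (3, 5), (5, 3), (5, 5)}; count = 6.

For each of the 49 pairs (x, y) ∈ F_7², evaluate f(x, y) mod 7. Record the zeros.
  x = 0: [0↦6, 1↦6, 2↦2, 3↦1, 4↦3, 5↦1, 6↦2]  zeros at y ∈ ∅
  x = 1: [0↦6, 1↦6, 2↦4, 3↦0, 4↦1, 5↦0, 6↦4]  zeros at y ∈ {3, 5}
  x = 2: [0↦4, 1↦4, 2↦4, 3↦4, 4↦4, 5↦4, 6↦4]  zeros at y ∈ ∅
  x = 3: [0↦1, 1↦1, 2↦3, 3↦0, 4↦6, 5↦0, 6↦3]  zeros at y ∈ {3, 5}
  x = 4: [0↦5, 1↦5, 2↦2, 3↦3, 4↦1, 5↦3, 6↦2]  zeros at y ∈ ∅
  x = 5: [0↦3, 1↦3, 2↦2, 3↦0, 4↦4, 5↦0, 6↦2]  zeros at y ∈ {3, 5}
  x = 6: [0↦3, 1↦3, 2↦4, 3↦6, 4↦2, 5↦6, 6↦4]  zeros at y ∈ ∅
Collecting zeros: affine points = {(1, 3), (1, 5), (3, 3), (3, 5), (5, 3), (5, 5)}.
Total count |C(F_7)_aff| = 6.


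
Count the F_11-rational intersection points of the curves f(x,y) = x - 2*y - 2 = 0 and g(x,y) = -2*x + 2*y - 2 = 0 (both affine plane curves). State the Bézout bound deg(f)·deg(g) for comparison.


Common zeros: {(7, 8)}; count = 1; Bézout bound = 1.

deg(f) = 1, deg(g) = 1, so Bézout bound = 1.
Scan x ∈ F_11. For each x, list the y ∈ F_11 with f(x, y) ≡ 0 and those with g(x, y) ≡ 0 (mod 11); the common zeros in that column are the intersection.
  x = 0: f ≡ 0 at y ∈ {10}; g ≡ 0 at y ∈ {1}; common: ∅.
  x = 1: f ≡ 0 at y ∈ {5}; g ≡ 0 at y ∈ {2}; common: ∅.
  x = 2: f ≡ 0 at y ∈ {0}; g ≡ 0 at y ∈ {3}; common: ∅.
  x = 3: f ≡ 0 at y ∈ {6}; g ≡ 0 at y ∈ {4}; common: ∅.
  x = 4: f ≡ 0 at y ∈ {1}; g ≡ 0 at y ∈ {5}; common: ∅.
  x = 5: f ≡ 0 at y ∈ {7}; g ≡ 0 at y ∈ {6}; common: ∅.
  x = 6: f ≡ 0 at y ∈ {2}; g ≡ 0 at y ∈ {7}; common: ∅.
  x = 7: f ≡ 0 at y ∈ {8}; g ≡ 0 at y ∈ {8}; common: {8}.
  x = 8: f ≡ 0 at y ∈ {3}; g ≡ 0 at y ∈ {9}; common: ∅.
  x = 9: f ≡ 0 at y ∈ {9}; g ≡ 0 at y ∈ {10}; common: ∅.
  x = 10: f ≡ 0 at y ∈ {4}; g ≡ 0 at y ∈ {0}; common: ∅.
Collecting: common zeros = {(7, 8)}, so the count is 1.
Comparison with the Bézout bound: 1 ≤ 1 = deg(f)·deg(g), as expected for curves with no common component (the bound is attained).


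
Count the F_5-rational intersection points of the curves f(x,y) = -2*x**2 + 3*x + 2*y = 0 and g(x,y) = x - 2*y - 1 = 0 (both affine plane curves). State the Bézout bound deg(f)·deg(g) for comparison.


Common zeros: ∅; count = 0; Bézout bound = 2.

deg(f) = 2, deg(g) = 1, so Bézout bound = 2.
Scan x ∈ F_5. For each x, list the y ∈ F_5 with f(x, y) ≡ 0 and those with g(x, y) ≡ 0 (mod 5); the common zeros in that column are the intersection.
  x = 0: f ≡ 0 at y ∈ {0}; g ≡ 0 at y ∈ {2}; common: ∅.
  x = 1: f ≡ 0 at y ∈ {2}; g ≡ 0 at y ∈ {0}; common: ∅.
  x = 2: f ≡ 0 at y ∈ {1}; g ≡ 0 at y ∈ {3}; common: ∅.
  x = 3: f ≡ 0 at y ∈ {2}; g ≡ 0 at y ∈ {1}; common: ∅.
  x = 4: f ≡ 0 at y ∈ {0}; g ≡ 0 at y ∈ {4}; common: ∅.
Collecting: common zeros = ∅, so the count is 0.
Comparison with the Bézout bound: 0 ≤ 2 = deg(f)·deg(g), as expected for curves with no common component (the affine F_5-count falls short of the bound because intersections may lie at infinity, over extension fields, or carry multiplicity).


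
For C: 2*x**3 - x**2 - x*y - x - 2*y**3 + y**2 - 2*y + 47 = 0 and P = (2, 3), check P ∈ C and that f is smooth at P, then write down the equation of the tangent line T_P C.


Tangent line at P: 16*x - 52*y + 124 = 0.

Step 1: f(2, 3) = 0, so P lies on C.
Step 2: partial derivatives
  f_x(x, y) = 6*x**2 - 2*x - y - 1, f_y(x, y) = -x - 6*y**2 + 2*y - 2.
  f_x(P) = 16, f_y(P) = -52 (gradient nonzero, so P is smooth).
Step 3: tangent line at P: 16·(x − 2) + -52·(y − 3) = 0.
Expanding: 16*x - 52*y + 124 = 0.


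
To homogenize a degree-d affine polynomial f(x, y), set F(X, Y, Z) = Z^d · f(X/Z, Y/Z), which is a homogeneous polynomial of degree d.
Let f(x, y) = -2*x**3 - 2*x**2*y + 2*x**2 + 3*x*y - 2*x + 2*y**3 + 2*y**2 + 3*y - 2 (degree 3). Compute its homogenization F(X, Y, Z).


F(X, Y, Z) = -2*X**3 - 2*X**2*Y + 2*X**2*Z + 3*X*Y*Z - 2*X*Z**2 + 2*Y**3 + 2*Y**2*Z + 3*Y*Z**2 - 2*Z**3

deg(f) = 3.
Substitute x = X/Z, y = Y/Z into f, then multiply by Z^3.
  monomial -2·x^3·y^0 ↦ -2·X^3·Y^0·Z^0.
  monomial -2·x^2·y^1 ↦ -2·X^2·Y^1·Z^0.
  monomial 2·x^2·y^0 ↦ 2·X^2·Y^0·Z^1.
  monomial 3·x^1·y^1 ↦ 3·X^1·Y^1·Z^1.
  monomial -2·x^1·y^0 ↦ -2·X^1·Y^0·Z^2.
  monomial 2·x^0·y^3 ↦ 2·X^0·Y^3·Z^0.
  monomial 2·x^0·y^2 ↦ 2·X^0·Y^2·Z^1.
  monomial 3·x^0·y^1 ↦ 3·X^0·Y^1·Z^2.
  monomial -2·x^0·y^0 ↦ -2·X^0·Y^0·Z^3.
Collecting: F(X, Y, Z) = -2*X**3 - 2*X**2*Y + 2*X**2*Z + 3*X*Y*Z - 2*X*Z**2 + 2*Y**3 + 2*Y**2*Z + 3*Y*Z**2 - 2*Z**3.


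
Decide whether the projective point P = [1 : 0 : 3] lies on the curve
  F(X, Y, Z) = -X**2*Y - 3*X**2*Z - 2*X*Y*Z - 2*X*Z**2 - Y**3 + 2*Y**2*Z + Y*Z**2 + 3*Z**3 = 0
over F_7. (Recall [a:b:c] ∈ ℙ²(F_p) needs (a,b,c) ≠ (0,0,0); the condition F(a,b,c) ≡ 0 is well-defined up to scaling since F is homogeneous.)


F(1,0,3) ≡ 5 (mod 7); P is NOT on the curve.

Evaluate F(1, 0, 3) term-by-term (mod 7).
  -X**2*Y ↦ -1·1·0·1 = 0
  -3*X**2*Z ↦ -3·1·1·3 = -9
  -2*X*Y*Z ↦ -2·1·0·3 = 0
  -2*X*Z**2 ↦ -2·1·1·9 = -18
  -Y**3 ↦ -1·1·0·1 = 0
  2*Y**2*Z ↦ 2·1·0·3 = 0
  Y*Z**2 ↦ 1·1·0·9 = 0
  3*Z**3 ↦ 3·1·1·27 = 81
Sum: F(1, 0, 3) = (0) + (-9) + (0) + (-18) + (0) + (0) + (0) + (81) = 54.
Reducing mod 7: 54 ≡ 5 (mod 7).
Since F(a, b, c) ≡ 5 ≠ 0 (mod 7), P does NOT lie on the curve.


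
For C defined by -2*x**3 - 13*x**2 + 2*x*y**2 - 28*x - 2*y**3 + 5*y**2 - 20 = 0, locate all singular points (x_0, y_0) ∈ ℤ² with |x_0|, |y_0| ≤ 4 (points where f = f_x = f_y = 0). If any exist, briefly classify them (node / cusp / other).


Singular points: {(-2, 0)}; classification: node.

Compute partial derivatives:
  f_x = -6*x**2 - 26*x + 2*y**2 - 28.
  f_y = 4*x*y - 6*y**2 + 10*y.
Scan x_0 ∈ {−4, ..., 4}. For each x_0, f_y(x_0, y) is a polynomial in y; find its integer roots y ∈ {−4, ..., 4}, then test f_x and f at those candidates.
  x = -4: f_y(-4, y) = -6*y**2 - 6*y; vanishes at y ∈ {-1, 0}. (-4, -1): f_x = -18 ≠ 0; (-4, 0): f_x = -20 ≠ 0.
  x = -3: f_y(-3, y) = -6*y**2 - 2*y; vanishes at y ∈ {0}. (-3, 0): f_x = -4 ≠ 0.
  x = -2: f_y(-2, y) = -6*y**2 + 2*y; vanishes at y ∈ {0}. (-2, 0): f_x = 0, f = 0 — SINGULAR.
  x = -1: f_y(-1, y) = -6*y**2 + 6*y; vanishes at y ∈ {0, 1}. (-1, 0): f_x = -8 ≠ 0; (-1, 1): f_x = -6 ≠ 0.
  x = 0: f_y(0, y) = -6*y**2 + 10*y; vanishes at y ∈ {0}. (0, 0): f_x = -28 ≠ 0.
  x = 1: f_y(1, y) = -6*y**2 + 14*y; vanishes at y ∈ {0}. (1, 0): f_x = -60 ≠ 0.
  x = 2: f_y(2, y) = -6*y**2 + 18*y; vanishes at y ∈ {0, 3}. (2, 0): f_x = -104 ≠ 0; (2, 3): f_x = -86 ≠ 0.
  x = 3: f_y(3, y) = -6*y**2 + 22*y; vanishes at y ∈ {0}. (3, 0): f_x = -160 ≠ 0.
  x = 4: f_y(4, y) = -6*y**2 + 26*y; vanishes at y ∈ {0}. (4, 0): f_x = -228 ≠ 0.
Only singular point on the grid: (-2, 0).
Classify: substitute x = -2 + u, y = 0 + v and expand: f = -2*u**3 - u**2 + 2*u*v**2 - 2*v**3 + v**2.
No constant or linear terms (consistent with a singular point). Quadratic part: -u**2 + v**2. Cubic part: -2*u**3 + 2*u*v**2 - 2*v**3.
The quadratic part v**2 - u**2 = (v − u)(v + u) splits into two distinct linear factors, so there are two distinct tangent lines y − 0 = ±(x − -2) — this is a node (ordinary double point).
Classification: node.


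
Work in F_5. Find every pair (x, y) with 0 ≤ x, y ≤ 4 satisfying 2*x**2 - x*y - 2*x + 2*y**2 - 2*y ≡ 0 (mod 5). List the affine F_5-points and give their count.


Affine F_5-points: {(0, 0), (0, 1), (1, 0), (1, 4), (2, 3), (2, 4), (3, 2), (3, 3), (4, 1), (4, 2)}; count = 10.

For each of the 25 pairs (x, y) ∈ F_5², evaluate f(x, y) mod 5. Record the zeros.
  x = 0: [0↦0, 1↦0, 2↦4, 3↦2, 4↦4]  zeros at y ∈ {0, 1}
  x = 1: [0↦0, 1↦4, 2↦2, 3↦4, 4↦0]  zeros at y ∈ {0, 4}
  x = 2: [0↦4, 1↦2, 2↦4, 3↦0, 4↦0]  zeros at y ∈ {3, 4}
  x = 3: [0↦2, 1↦4, 2↦0, 3↦0, 4↦4]  zeros at y ∈ {2, 3}
  x = 4: [0↦4, 1↦0, 2↦0, 3↦4, 4↦2]  zeros at y ∈ {1, 2}
Collecting zeros: affine points = {(0, 0), (0, 1), (1, 0), (1, 4), (2, 3), (2, 4), (3, 2), (3, 3), (4, 1), (4, 2)}.
Total count |C(F_5)_aff| = 10.


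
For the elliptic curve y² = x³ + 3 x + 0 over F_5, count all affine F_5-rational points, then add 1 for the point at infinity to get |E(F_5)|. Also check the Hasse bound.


Affine points = {(0, 0), (1, 2), (1, 3), (2, 2), (2, 3), (3, 1), (3, 4), (4, 1), (4, 4)}; affine count = 9; |E(F_5)| = 10.

Discriminant check: Δ ∝ 4a³ + 27b² = 4·3³ + 27·0² = 4·27 + 27·0 ≡ 3 (mod 5). Nonzero ⇒ E is nonsingular.
For each x ∈ F_5, compute rhs = x³ + 3·x + 0 mod 5, then count y ∈ F_5 with y² ≡ rhs.
  x = 0: rhs = 0, matching y values: 0 (1 points).
  x = 1: rhs = 4, matching y values: 2, 3 (2 points).
  x = 2: rhs = 4, matching y values: 2, 3 (2 points).
  x = 3: rhs = 1, matching y values: 1, 4 (2 points).
  x = 4: rhs = 1, matching y values: 1, 4 (2 points).
Total affine count: 9.
Full point count |E(F_5)| = 9 + 1 = 10.
Hasse bound: |10 − (5+1)| = |4| = 4 ≤ 2√5 ≈ 4.4721 ✓.


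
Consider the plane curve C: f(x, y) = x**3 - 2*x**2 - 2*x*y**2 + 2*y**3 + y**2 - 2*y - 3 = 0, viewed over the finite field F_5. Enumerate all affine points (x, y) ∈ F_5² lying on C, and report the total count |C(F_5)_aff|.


Affine F_5-points: {(1, 1), (1, 3), (1, 4)}; count = 3.

For each of the 25 pairs (x, y) ∈ F_5², evaluate f(x, y) mod 5. Record the zeros.
  x = 0: [0↦2, 1↦3, 2↦3, 3↦4, 4↦3]  zeros at y ∈ ∅
  x = 1: [0↦1, 1↦0, 2↦4, 3↦0, 4↦0]  zeros at y ∈ {1, 3, 4}
  x = 2: [0↦2, 1↦4, 2↦2, 3↦3, 4↦4]  zeros at y ∈ ∅
  x = 3: [0↦1, 1↦1, 2↦3, 3↦4, 4↦1]  zeros at y ∈ ∅
  x = 4: [0↦4, 1↦2, 2↦3, 3↦4, 4↦2]  zeros at y ∈ ∅
Collecting zeros: affine points = {(1, 1), (1, 3), (1, 4)}.
Total count |C(F_5)_aff| = 3.


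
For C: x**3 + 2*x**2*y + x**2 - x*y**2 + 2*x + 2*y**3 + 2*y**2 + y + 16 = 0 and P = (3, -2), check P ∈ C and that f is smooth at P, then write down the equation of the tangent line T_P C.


Tangent line at P: 7*x + 47*y + 73 = 0.

Step 1: f(3, -2) = 0, so P lies on C.
Step 2: partial derivatives
  f_x(x, y) = 3*x**2 + 4*x*y + 2*x - y**2 + 2, f_y(x, y) = 2*x**2 - 2*x*y + 6*y**2 + 4*y + 1.
  f_x(P) = 7, f_y(P) = 47 (gradient nonzero, so P is smooth).
Step 3: tangent line at P: 7·(x − 3) + 47·(y − -2) = 0.
Expanding: 7*x + 47*y + 73 = 0.


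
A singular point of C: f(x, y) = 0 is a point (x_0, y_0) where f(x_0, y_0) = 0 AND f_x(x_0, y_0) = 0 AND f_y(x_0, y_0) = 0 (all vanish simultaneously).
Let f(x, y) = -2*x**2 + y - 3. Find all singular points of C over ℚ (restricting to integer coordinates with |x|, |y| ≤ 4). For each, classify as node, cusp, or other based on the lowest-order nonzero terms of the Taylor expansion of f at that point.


No singular points in the scanned grid; C is smooth there.

Compute partial derivatives:
  f_x = -4*x.
  f_y = 1.
f_y = 1 is a nonzero constant, so f_y never vanishes: no point (x, y) can satisfy f = f_x = f_y = 0. In particular no (x, y) ∈ {−4, ..., 4}² is singular; the curve is smooth.


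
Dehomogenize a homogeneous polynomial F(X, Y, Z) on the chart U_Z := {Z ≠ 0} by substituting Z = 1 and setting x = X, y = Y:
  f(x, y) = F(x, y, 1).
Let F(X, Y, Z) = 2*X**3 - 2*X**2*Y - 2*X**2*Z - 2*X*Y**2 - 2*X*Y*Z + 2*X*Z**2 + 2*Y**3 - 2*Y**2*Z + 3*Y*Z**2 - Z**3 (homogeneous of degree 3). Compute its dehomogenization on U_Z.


f(x, y) = 2*x**3 - 2*x**2*y - 2*x**2 - 2*x*y**2 - 2*x*y + 2*x + 2*y**3 - 2*y**2 + 3*y - 1

On U_Z we set Z = 1. Each monomial c·X^i·Y^j·Z^k in F becomes c·x^i·y^j·1^k = c·x^i·y^j.
Substituting Z = 1: F(X, Y, 1) = 2*x**3 - 2*x**2*y - 2*x**2 - 2*x*y**2 - 2*x*y + 2*x + 2*y**3 - 2*y**2 + 3*y - 1.
Note: deg(f) ≤ deg(F) = 3; strict inequality happens when F is divisible by Z (lost terms).


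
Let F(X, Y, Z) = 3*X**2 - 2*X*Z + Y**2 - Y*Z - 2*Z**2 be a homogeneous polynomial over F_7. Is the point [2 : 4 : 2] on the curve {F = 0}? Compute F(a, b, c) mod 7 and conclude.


F(2,4,2) ≡ 4 (mod 7); P is NOT on the curve.

Evaluate F(2, 4, 2) term-by-term (mod 7).
  3*X**2 ↦ 3·4·1·1 = 12
  -2*X*Z ↦ -2·2·1·2 = -8
  Y**2 ↦ 1·1·16·1 = 16
  -Y*Z ↦ -1·1·4·2 = -8
  -2*Z**2 ↦ -2·1·1·4 = -8
Sum: F(2, 4, 2) = (12) + (-8) + (16) + (-8) + (-8) = 4.
Reducing mod 7: 4 ≡ 4 (mod 7).
Since F(a, b, c) ≡ 4 ≠ 0 (mod 7), P does NOT lie on the curve.


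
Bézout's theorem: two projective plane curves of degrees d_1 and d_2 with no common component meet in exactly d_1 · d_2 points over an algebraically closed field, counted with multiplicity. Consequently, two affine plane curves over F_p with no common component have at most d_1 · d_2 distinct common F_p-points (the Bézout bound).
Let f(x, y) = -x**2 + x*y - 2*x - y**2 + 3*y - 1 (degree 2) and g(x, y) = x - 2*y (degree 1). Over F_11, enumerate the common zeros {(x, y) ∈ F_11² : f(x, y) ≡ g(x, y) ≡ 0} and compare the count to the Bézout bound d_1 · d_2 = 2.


Common zeros: {(7, 9)}; count = 1; Bézout bound = 2.

deg(f) = 2, deg(g) = 1, so Bézout bound = 2.
Scan x ∈ F_11. For each x, list the y ∈ F_11 with f(x, y) ≡ 0 and those with g(x, y) ≡ 0 (mod 11); the common zeros in that column are the intersection.
  x = 0: f ≡ 0 at y ∈ {5, 9}; g ≡ 0 at y ∈ {0}; common: ∅.
  x = 1: f ≡ 0 at y ∈ {2}; g ≡ 0 at y ∈ {6}; common: ∅.
  x = 2: f ≡ 0 at y ∈ {8}; g ≡ 0 at y ∈ {1}; common: ∅.
  x = 3: f ≡ 0 at y ∈ {1, 5}; g ≡ 0 at y ∈ {7}; common: ∅.
  x = 4: f ≡ 0 at y ∈ {8, 10}; g ≡ 0 at y ∈ {2}; common: ∅.
  x = 5: f ≡ 0 at y ∈ ∅; g ≡ 0 at y ∈ {8}; common: ∅.
  x = 6: f ≡ 0 at y ∈ ∅; g ≡ 0 at y ∈ {3}; common: ∅.
  x = 7: f ≡ 0 at y ∈ {1, 9}; g ≡ 0 at y ∈ {9}; common: {9}.
  x = 8: f ≡ 0 at y ∈ ∅; g ≡ 0 at y ∈ {4}; common: ∅.
  x = 9: f ≡ 0 at y ∈ ∅; g ≡ 0 at y ∈ {10}; common: ∅.
  x = 10: f ≡ 0 at y ∈ {0, 2}; g ≡ 0 at y ∈ {5}; common: ∅.
Collecting: common zeros = {(7, 9)}, so the count is 1.
Comparison with the Bézout bound: 1 ≤ 2 = deg(f)·deg(g), as expected for curves with no common component (the affine F_11-count falls short of the bound because intersections may lie at infinity, over extension fields, or carry multiplicity).


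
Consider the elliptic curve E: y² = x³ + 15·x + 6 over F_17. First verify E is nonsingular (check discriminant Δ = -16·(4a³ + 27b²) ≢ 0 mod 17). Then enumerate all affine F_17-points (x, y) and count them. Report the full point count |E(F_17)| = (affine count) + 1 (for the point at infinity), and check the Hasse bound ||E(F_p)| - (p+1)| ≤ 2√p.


Affine points = {(5, 6), (5, 11), (8, 3), (8, 14), (10, 0), (13, 1), (13, 16), (14, 6), (14, 11), (15, 6), (15, 11)}; affine count = 11; |E(F_17)| = 12.

Discriminant check: Δ ∝ 4a³ + 27b² = 4·15³ + 27·6² = 4·3375 + 27·36 ≡ 5 (mod 17). Nonzero ⇒ E is nonsingular.
For each x ∈ F_17, compute rhs = x³ + 15·x + 6 mod 17, then count y ∈ F_17 with y² ≡ rhs.
  x = 0: rhs = 6, matching y values: none (0 points).
  x = 1: rhs = 5, matching y values: none (0 points).
  x = 2: rhs = 10, matching y values: none (0 points).
  x = 3: rhs = 10, matching y values: none (0 points).
  x = 4: rhs = 11, matching y values: none (0 points).
  x = 5: rhs = 2, matching y values: 6, 11 (2 points).
  x = 6: rhs = 6, matching y values: none (0 points).
  x = 7: rhs = 12, matching y values: none (0 points).
  x = 8: rhs = 9, matching y values: 3, 14 (2 points).
  x = 9: rhs = 3, matching y values: none (0 points).
  x = 10: rhs = 0, matching y values: 0 (1 points).
  x = 11: rhs = 6, matching y values: none (0 points).
  x = 12: rhs = 10, matching y values: none (0 points).
  x = 13: rhs = 1, matching y values: 1, 16 (2 points).
  x = 14: rhs = 2, matching y values: 6, 11 (2 points).
  x = 15: rhs = 2, matching y values: 6, 11 (2 points).
  x = 16: rhs = 7, matching y values: none (0 points).
Total affine count: 11.
Full point count |E(F_17)| = 11 + 1 = 12.
Hasse bound: |12 − (17+1)| = |-6| = 6 ≤ 2√17 ≈ 8.2462 ✓.


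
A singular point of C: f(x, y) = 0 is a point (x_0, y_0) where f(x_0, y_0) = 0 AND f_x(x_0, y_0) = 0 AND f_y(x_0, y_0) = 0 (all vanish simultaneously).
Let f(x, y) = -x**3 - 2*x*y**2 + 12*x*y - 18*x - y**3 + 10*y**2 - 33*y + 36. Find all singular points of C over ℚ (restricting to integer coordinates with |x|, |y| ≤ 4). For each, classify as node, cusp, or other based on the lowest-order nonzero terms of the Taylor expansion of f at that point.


Singular points: {(0, 3)}; classification: cusp.

Compute partial derivatives:
  f_x = -3*x**2 - 2*y**2 + 12*y - 18.
  f_y = -4*x*y + 12*x - 3*y**2 + 20*y - 33.
Scan x_0 ∈ {−4, ..., 4}. For each x_0, f_y(x_0, y) is a polynomial in y; find its integer roots y ∈ {−4, ..., 4}, then test f_x and f at those candidates.
  x = -4: f_y(-4, y) = -3*y**2 + 36*y - 81; vanishes at y ∈ {3}. (-4, 3): f_x = -48 ≠ 0.
  x = -3: f_y(-3, y) = -3*y**2 + 32*y - 69; vanishes at y ∈ {3}. (-3, 3): f_x = -27 ≠ 0.
  x = -2: f_y(-2, y) = -3*y**2 + 28*y - 57; vanishes at y ∈ {3}. (-2, 3): f_x = -12 ≠ 0.
  x = -1: f_y(-1, y) = -3*y**2 + 24*y - 45; vanishes at y ∈ {3}. (-1, 3): f_x = -3 ≠ 0.
  x = 0: f_y(0, y) = -3*y**2 + 20*y - 33; vanishes at y ∈ {3}. (0, 3): f_x = 0, f = 0 — SINGULAR.
  x = 1: f_y(1, y) = -3*y**2 + 16*y - 21; vanishes at y ∈ {3}. (1, 3): f_x = -3 ≠ 0.
  x = 2: f_y(2, y) = -3*y**2 + 12*y - 9; vanishes at y ∈ {1, 3}. (2, 1): f_x = -20 ≠ 0; (2, 3): f_x = -12 ≠ 0.
  x = 3: f_y(3, y) = -3*y**2 + 8*y + 3; vanishes at y ∈ {3}. (3, 3): f_x = -27 ≠ 0.
  x = 4: f_y(4, y) = -3*y**2 + 4*y + 15; vanishes at y ∈ {3}. (4, 3): f_x = -48 ≠ 0.
Only singular point on the grid: (0, 3).
Classify: substitute x = 0 + u, y = 3 + v and expand: f = -u**3 - 2*u*v**2 - v**3 + v**2.
No constant or linear terms (consistent with a singular point). Quadratic part: v**2. Cubic part: -u**3 - 2*u*v**2 - v**3.
The quadratic part v**2 is a perfect square, so there is a single (double) tangent line v = 0, i.e. y = 3. Restricting the cubic part to that line (v = 0) leaves -u**3 ≠ 0, so f is not divisible by v and the branch is v² ≈ u**3 to lowest order — this is a cusp.
Classification: cusp.


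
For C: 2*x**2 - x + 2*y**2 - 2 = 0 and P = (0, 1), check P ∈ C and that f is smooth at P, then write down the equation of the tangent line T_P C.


Tangent line at P: -x + 4*y - 4 = 0.

Step 1: f(0, 1) = 0, so P lies on C.
Step 2: partial derivatives
  f_x(x, y) = 4*x - 1, f_y(x, y) = 4*y.
  f_x(P) = -1, f_y(P) = 4 (gradient nonzero, so P is smooth).
Step 3: tangent line at P: -1·(x − 0) + 4·(y − 1) = 0.
Expanding: -x + 4*y - 4 = 0.


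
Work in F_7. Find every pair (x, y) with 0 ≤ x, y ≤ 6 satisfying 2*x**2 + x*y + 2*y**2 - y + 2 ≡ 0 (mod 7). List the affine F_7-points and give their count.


Affine F_7-points: {(6, 4)}; count = 1.

For each of the 49 pairs (x, y) ∈ F_7², evaluate f(x, y) mod 7. Record the zeros.
  x = 0: [0↦2, 1↦3, 2↦1, 3↦3, 4↦2, 5↦5, 6↦5]  zeros at y ∈ ∅
  x = 1: [0↦4, 1↦6, 2↦5, 3↦1, 4↦1, 5↦5, 6↦6]  zeros at y ∈ ∅
  x = 2: [0↦3, 1↦6, 2↦6, 3↦3, 4↦4, 5↦2, 6↦4]  zeros at y ∈ ∅
  x = 3: [0↦6, 1↦3, 2↦4, 3↦2, 4↦4, 5↦3, 6↦6]  zeros at y ∈ ∅
  x = 4: [0↦6, 1↦4, 2↦6, 3↦5, 4↦1, 5↦1, 6↦5]  zeros at y ∈ ∅
  x = 5: [0↦3, 1↦2, 2↦5, 3↦5, 4↦2, 5↦3, 6↦1]  zeros at y ∈ ∅
  x = 6: [0↦4, 1↦4, 2↦1, 3↦2, 4↦0, 5↦2, 6↦1]  zeros at y ∈ {4}
Collecting zeros: affine points = {(6, 4)}.
Total count |C(F_7)_aff| = 1.


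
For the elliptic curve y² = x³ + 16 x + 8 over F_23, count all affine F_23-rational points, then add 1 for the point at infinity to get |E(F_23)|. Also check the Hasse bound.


Affine points = {(0, 10), (0, 13), (1, 5), (1, 18), (2, 5), (2, 18), (5, 11), (5, 12), (7, 7), (7, 16), (8, 2), (8, 21), (10, 8), (10, 15), (14, 3), (14, 20), (15, 9), (15, 14), (16, 6), (16, 17), (17, 8), (17, 15), (19, 8), (19, 15), (20, 5), (20, 18)}; affine count = 26; |E(F_23)| = 27.

Discriminant check: Δ ∝ 4a³ + 27b² = 4·16³ + 27·8² = 4·4096 + 27·64 ≡ 11 (mod 23). Nonzero ⇒ E is nonsingular.
For each x ∈ F_23, compute rhs = x³ + 16·x + 8 mod 23, then count y ∈ F_23 with y² ≡ rhs.
  x = 0: rhs = 8, matching y values: 10, 13 (2 points).
  x = 1: rhs = 2, matching y values: 5, 18 (2 points).
  x = 2: rhs = 2, matching y values: 5, 18 (2 points).
  x = 3: rhs = 14, matching y values: none (0 points).
  x = 4: rhs = 21, matching y values: none (0 points).
  x = 5: rhs = 6, matching y values: 11, 12 (2 points).
  x = 6: rhs = 21, matching y values: none (0 points).
  x = 7: rhs = 3, matching y values: 7, 16 (2 points).
  x = 8: rhs = 4, matching y values: 2, 21 (2 points).
  x = 9: rhs = 7, matching y values: none (0 points).
  x = 10: rhs = 18, matching y values: 8, 15 (2 points).
  x = 11: rhs = 20, matching y values: none (0 points).
  x = 12: rhs = 19, matching y values: none (0 points).
  x = 13: rhs = 21, matching y values: none (0 points).
  x = 14: rhs = 9, matching y values: 3, 20 (2 points).
  x = 15: rhs = 12, matching y values: 9, 14 (2 points).
  x = 16: rhs = 13, matching y values: 6, 17 (2 points).
  x = 17: rhs = 18, matching y values: 8, 15 (2 points).
  x = 18: rhs = 10, matching y values: none (0 points).
  x = 19: rhs = 18, matching y values: 8, 15 (2 points).
  x = 20: rhs = 2, matching y values: 5, 18 (2 points).
  x = 21: rhs = 14, matching y values: none (0 points).
  x = 22: rhs = 14, matching y values: none (0 points).
Total affine count: 26.
Full point count |E(F_23)| = 26 + 1 = 27.
Hasse bound: |27 − (23+1)| = |3| = 3 ≤ 2√23 ≈ 9.5917 ✓.


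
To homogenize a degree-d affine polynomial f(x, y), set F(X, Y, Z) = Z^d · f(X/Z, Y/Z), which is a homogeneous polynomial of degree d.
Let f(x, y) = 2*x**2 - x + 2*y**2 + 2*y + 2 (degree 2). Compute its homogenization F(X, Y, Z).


F(X, Y, Z) = 2*X**2 - X*Z + 2*Y**2 + 2*Y*Z + 2*Z**2

deg(f) = 2.
Substitute x = X/Z, y = Y/Z into f, then multiply by Z^2.
  monomial 2·x^2·y^0 ↦ 2·X^2·Y^0·Z^0.
  monomial -1·x^1·y^0 ↦ -1·X^1·Y^0·Z^1.
  monomial 2·x^0·y^2 ↦ 2·X^0·Y^2·Z^0.
  monomial 2·x^0·y^1 ↦ 2·X^0·Y^1·Z^1.
  monomial 2·x^0·y^0 ↦ 2·X^0·Y^0·Z^2.
Collecting: F(X, Y, Z) = 2*X**2 - X*Z + 2*Y**2 + 2*Y*Z + 2*Z**2.


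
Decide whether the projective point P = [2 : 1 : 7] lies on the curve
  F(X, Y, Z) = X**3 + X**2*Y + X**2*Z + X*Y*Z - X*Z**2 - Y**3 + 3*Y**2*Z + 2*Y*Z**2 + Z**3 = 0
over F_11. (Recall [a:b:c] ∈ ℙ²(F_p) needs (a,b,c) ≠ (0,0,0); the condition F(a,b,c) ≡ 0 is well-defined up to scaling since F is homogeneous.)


F(2,1,7) ≡ 10 (mod 11); P is NOT on the curve.

Evaluate F(2, 1, 7) term-by-term (mod 11).
  X**3 ↦ 1·8·1·1 = 8
  X**2*Y ↦ 1·4·1·1 = 4
  X**2*Z ↦ 1·4·1·7 = 28
  X*Y*Z ↦ 1·2·1·7 = 14
  -X*Z**2 ↦ -1·2·1·49 = -98
  -Y**3 ↦ -1·1·1·1 = -1
  3*Y**2*Z ↦ 3·1·1·7 = 21
  2*Y*Z**2 ↦ 2·1·1·49 = 98
  Z**3 ↦ 1·1·1·343 = 343
Sum: F(2, 1, 7) = (8) + (4) + (28) + (14) + (-98) + (-1) + (21) + (98) + (343) = 417.
Reducing mod 11: 417 ≡ 10 (mod 11).
Since F(a, b, c) ≡ 10 ≠ 0 (mod 11), P does NOT lie on the curve.


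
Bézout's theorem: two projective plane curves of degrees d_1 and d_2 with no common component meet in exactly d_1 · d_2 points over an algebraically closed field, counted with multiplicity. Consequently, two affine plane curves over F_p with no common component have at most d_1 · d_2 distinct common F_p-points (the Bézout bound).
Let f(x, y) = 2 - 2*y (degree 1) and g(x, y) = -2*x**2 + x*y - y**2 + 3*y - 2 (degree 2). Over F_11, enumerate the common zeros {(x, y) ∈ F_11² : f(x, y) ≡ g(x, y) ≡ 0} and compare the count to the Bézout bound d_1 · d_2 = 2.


Common zeros: {(0, 1), (6, 1)}; count = 2; Bézout bound = 2.

deg(f) = 1, deg(g) = 2, so Bézout bound = 2.
Scan x ∈ F_11. For each x, list the y ∈ F_11 with f(x, y) ≡ 0 and those with g(x, y) ≡ 0 (mod 11); the common zeros in that column are the intersection.
  x = 0: f ≡ 0 at y ∈ {1}; g ≡ 0 at y ∈ {1, 2}; common: {1}.
  x = 1: f ≡ 0 at y ∈ {1}; g ≡ 0 at y ∈ {2}; common: ∅.
  x = 2: f ≡ 0 at y ∈ {1}; g ≡ 0 at y ∈ ∅; common: ∅.
  x = 3: f ≡ 0 at y ∈ {1}; g ≡ 0 at y ∈ {3}; common: ∅.
  x = 4: f ≡ 0 at y ∈ {1}; g ≡ 0 at y ∈ {3, 4}; common: ∅.
  x = 5: f ≡ 0 at y ∈ {1}; g ≡ 0 at y ∈ ∅; common: ∅.
  x = 6: f ≡ 0 at y ∈ {1}; g ≡ 0 at y ∈ {1, 8}; common: {1}.
  x = 7: f ≡ 0 at y ∈ {1}; g ≡ 0 at y ∈ ∅; common: ∅.
  x = 8: f ≡ 0 at y ∈ {1}; g ≡ 0 at y ∈ ∅; common: ∅.
  x = 9: f ≡ 0 at y ∈ {1}; g ≡ 0 at y ∈ {4, 8}; common: ∅.
  x = 10: f ≡ 0 at y ∈ {1}; g ≡ 0 at y ∈ ∅; common: ∅.
Collecting: common zeros = {(0, 1), (6, 1)}, so the count is 2.
Comparison with the Bézout bound: 2 ≤ 2 = deg(f)·deg(g), as expected for curves with no common component (the bound is attained).


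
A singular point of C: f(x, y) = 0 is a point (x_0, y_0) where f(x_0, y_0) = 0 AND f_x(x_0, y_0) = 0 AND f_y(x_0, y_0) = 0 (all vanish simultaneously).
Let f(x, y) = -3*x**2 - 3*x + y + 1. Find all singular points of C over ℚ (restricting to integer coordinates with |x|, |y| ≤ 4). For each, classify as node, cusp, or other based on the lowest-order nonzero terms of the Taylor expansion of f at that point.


No singular points in the scanned grid; C is smooth there.

Compute partial derivatives:
  f_x = -6*x - 3.
  f_y = 1.
f_y = 1 is a nonzero constant, so f_y never vanishes: no point (x, y) can satisfy f = f_x = f_y = 0. In particular no (x, y) ∈ {−4, ..., 4}² is singular; the curve is smooth.


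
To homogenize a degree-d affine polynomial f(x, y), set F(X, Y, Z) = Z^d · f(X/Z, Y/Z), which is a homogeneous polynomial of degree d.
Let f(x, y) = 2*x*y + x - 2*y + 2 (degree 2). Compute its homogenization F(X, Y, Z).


F(X, Y, Z) = 2*X*Y + X*Z - 2*Y*Z + 2*Z**2

deg(f) = 2.
Substitute x = X/Z, y = Y/Z into f, then multiply by Z^2.
  monomial 2·x^1·y^1 ↦ 2·X^1·Y^1·Z^0.
  monomial 1·x^1·y^0 ↦ 1·X^1·Y^0·Z^1.
  monomial -2·x^0·y^1 ↦ -2·X^0·Y^1·Z^1.
  monomial 2·x^0·y^0 ↦ 2·X^0·Y^0·Z^2.
Collecting: F(X, Y, Z) = 2*X*Y + X*Z - 2*Y*Z + 2*Z**2.


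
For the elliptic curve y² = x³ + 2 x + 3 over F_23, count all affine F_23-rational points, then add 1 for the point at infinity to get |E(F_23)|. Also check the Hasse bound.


Affine points = {(0, 7), (0, 16), (1, 11), (1, 12), (3, 6), (3, 17), (4, 11), (4, 12), (5, 0), (6, 1), (6, 22), (8, 5), (8, 18), (13, 8), (13, 15), (15, 2), (15, 21), (18, 11), (18, 12), (19, 0), (20, 4), (20, 19), (22, 0)}; affine count = 23; |E(F_23)| = 24.

Discriminant check: Δ ∝ 4a³ + 27b² = 4·2³ + 27·3² = 4·8 + 27·9 ≡ 22 (mod 23). Nonzero ⇒ E is nonsingular.
For each x ∈ F_23, compute rhs = x³ + 2·x + 3 mod 23, then count y ∈ F_23 with y² ≡ rhs.
  x = 0: rhs = 3, matching y values: 7, 16 (2 points).
  x = 1: rhs = 6, matching y values: 11, 12 (2 points).
  x = 2: rhs = 15, matching y values: none (0 points).
  x = 3: rhs = 13, matching y values: 6, 17 (2 points).
  x = 4: rhs = 6, matching y values: 11, 12 (2 points).
  x = 5: rhs = 0, matching y values: 0 (1 points).
  x = 6: rhs = 1, matching y values: 1, 22 (2 points).
  x = 7: rhs = 15, matching y values: none (0 points).
  x = 8: rhs = 2, matching y values: 5, 18 (2 points).
  x = 9: rhs = 14, matching y values: none (0 points).
  x = 10: rhs = 11, matching y values: none (0 points).
  x = 11: rhs = 22, matching y values: none (0 points).
  x = 12: rhs = 7, matching y values: none (0 points).
  x = 13: rhs = 18, matching y values: 8, 15 (2 points).
  x = 14: rhs = 15, matching y values: none (0 points).
  x = 15: rhs = 4, matching y values: 2, 21 (2 points).
  x = 16: rhs = 14, matching y values: none (0 points).
  x = 17: rhs = 5, matching y values: none (0 points).
  x = 18: rhs = 6, matching y values: 11, 12 (2 points).
  x = 19: rhs = 0, matching y values: 0 (1 points).
  x = 20: rhs = 16, matching y values: 4, 19 (2 points).
  x = 21: rhs = 14, matching y values: none (0 points).
  x = 22: rhs = 0, matching y values: 0 (1 points).
Total affine count: 23.
Full point count |E(F_23)| = 23 + 1 = 24.
Hasse bound: |24 − (23+1)| = |0| = 0 ≤ 2√23 ≈ 9.5917 ✓.


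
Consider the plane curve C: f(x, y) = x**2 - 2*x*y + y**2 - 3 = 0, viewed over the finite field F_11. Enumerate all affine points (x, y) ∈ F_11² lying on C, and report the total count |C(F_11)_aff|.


Affine F_11-points: {(0, 5), (0, 6), (1, 6), (1, 7), (2, 7), (2, 8), (3, 8), (3, 9), (4, 9), (4, 10), (5, 0), (5, 10), (6, 0), (6, 1), (7, 1), (7, 2), (8, 2), (8, 3), (9, 3), (9, 4), (10, 4), (10, 5)}; count = 22.

For each of the 121 pairs (x, y) ∈ F_11², evaluate f(x, y) mod 11. Record the zeros.
  x = 0: [0↦8, 1↦9, 2↦1, 3↦6, 4↦2, 5↦0, 6↦0, 7↦2, 8↦6, 9↦1, 10↦9]  zeros at y ∈ {5, 6}
  x = 1: [0↦9, 1↦8, 2↦9, 3↦1, 4↦6, 5↦2, 6↦0, 7↦0, 8↦2, 9↦6, 10↦1]  zeros at y ∈ {6, 7}
  x = 2: [0↦1, 1↦9, 2↦8, 3↦9, 4↦1, 5↦6, 6↦2, 7↦0, 8↦0, 9↦2, 10↦6]  zeros at y ∈ {7, 8}
  x = 3: [0↦6, 1↦1, 2↦9, 3↦8, 4↦9, 5↦1, 6↦6, 7↦2, 8↦0, 9↦0, 10↦2]  zeros at y ∈ {8, 9}
  x = 4: [0↦2, 1↦6, 2↦1, 3↦9, 4↦8, 5↦9, 6↦1, 7↦6, 8↦2, 9↦0, 10↦0]  zeros at y ∈ {9, 10}
  x = 5: [0↦0, 1↦2, 2↦6, 3↦1, 4↦9, 5↦8, 6↦9, 7↦1, 8↦6, 9↦2, 10↦0]  zeros at y ∈ {0, 10}
  x = 6: [0↦0, 1↦0, 2↦2, 3↦6, 4↦1, 5↦9, 6↦8, 7↦9, 8↦1, 9↦6, 10↦2]  zeros at y ∈ {0, 1}
  x = 7: [0↦2, 1↦0, 2↦0, 3↦2, 4↦6, 5↦1, 6↦9, 7↦8, 8↦9, 9↦1, 10↦6]  zeros at y ∈ {1, 2}
  x = 8: [0↦6, 1↦2, 2↦0, 3↦0, 4↦2, 5↦6, 6↦1, 7↦9, 8↦8, 9↦9, 10↦1]  zeros at y ∈ {2, 3}
  x = 9: [0↦1, 1↦6, 2↦2, 3↦0, 4↦0, 5↦2, 6↦6, 7↦1, 8↦9, 9↦8, 10↦9]  zeros at y ∈ {3, 4}
  x = 10: [0↦9, 1↦1, 2↦6, 3↦2, 4↦0, 5↦0, 6↦2, 7↦6, 8↦1, 9↦9, 10↦8]  zeros at y ∈ {4, 5}
Collecting zeros: affine points = {(0, 5), (0, 6), (1, 6), (1, 7), (2, 7), (2, 8), (3, 8), (3, 9), (4, 9), (4, 10), (5, 0), (5, 10), (6, 0), (6, 1), (7, 1), (7, 2), (8, 2), (8, 3), (9, 3), (9, 4), (10, 4), (10, 5)}.
Total count |C(F_11)_aff| = 22.


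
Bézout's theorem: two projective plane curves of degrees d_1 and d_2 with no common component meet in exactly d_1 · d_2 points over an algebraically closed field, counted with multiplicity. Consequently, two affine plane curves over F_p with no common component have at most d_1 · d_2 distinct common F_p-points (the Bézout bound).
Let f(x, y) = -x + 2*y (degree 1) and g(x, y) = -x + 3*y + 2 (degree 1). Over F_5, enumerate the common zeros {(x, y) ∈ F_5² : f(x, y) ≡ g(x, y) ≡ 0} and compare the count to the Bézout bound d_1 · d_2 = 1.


Common zeros: {(1, 3)}; count = 1; Bézout bound = 1.

deg(f) = 1, deg(g) = 1, so Bézout bound = 1.
Scan x ∈ F_5. For each x, list the y ∈ F_5 with f(x, y) ≡ 0 and those with g(x, y) ≡ 0 (mod 5); the common zeros in that column are the intersection.
  x = 0: f ≡ 0 at y ∈ {0}; g ≡ 0 at y ∈ {1}; common: ∅.
  x = 1: f ≡ 0 at y ∈ {3}; g ≡ 0 at y ∈ {3}; common: {3}.
  x = 2: f ≡ 0 at y ∈ {1}; g ≡ 0 at y ∈ {0}; common: ∅.
  x = 3: f ≡ 0 at y ∈ {4}; g ≡ 0 at y ∈ {2}; common: ∅.
  x = 4: f ≡ 0 at y ∈ {2}; g ≡ 0 at y ∈ {4}; common: ∅.
Collecting: common zeros = {(1, 3)}, so the count is 1.
Comparison with the Bézout bound: 1 ≤ 1 = deg(f)·deg(g), as expected for curves with no common component (the bound is attained).


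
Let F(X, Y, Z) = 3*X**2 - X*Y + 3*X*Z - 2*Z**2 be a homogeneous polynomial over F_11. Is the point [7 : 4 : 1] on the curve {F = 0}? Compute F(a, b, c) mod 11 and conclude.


F(7,4,1) ≡ 6 (mod 11); P is NOT on the curve.

Evaluate F(7, 4, 1) term-by-term (mod 11).
  3*X**2 ↦ 3·49·1·1 = 147
  -X*Y ↦ -1·7·4·1 = -28
  3*X*Z ↦ 3·7·1·1 = 21
  -2*Z**2 ↦ -2·1·1·1 = -2
Sum: F(7, 4, 1) = (147) + (-28) + (21) + (-2) = 138.
Reducing mod 11: 138 ≡ 6 (mod 11).
Since F(a, b, c) ≡ 6 ≠ 0 (mod 11), P does NOT lie on the curve.


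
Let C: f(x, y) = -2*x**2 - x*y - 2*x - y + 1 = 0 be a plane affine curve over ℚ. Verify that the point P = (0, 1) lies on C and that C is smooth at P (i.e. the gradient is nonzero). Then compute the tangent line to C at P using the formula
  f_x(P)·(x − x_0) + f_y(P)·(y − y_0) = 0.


Tangent line at P: -3*x - y + 1 = 0.

Step 1: f(0, 1) = 0, so P lies on C.
Step 2: partial derivatives
  f_x(x, y) = -4*x - y - 2, f_y(x, y) = -x - 1.
  f_x(P) = -3, f_y(P) = -1 (gradient nonzero, so P is smooth).
Step 3: tangent line at P: -3·(x − 0) + -1·(y − 1) = 0.
Expanding: -3*x - y + 1 = 0.


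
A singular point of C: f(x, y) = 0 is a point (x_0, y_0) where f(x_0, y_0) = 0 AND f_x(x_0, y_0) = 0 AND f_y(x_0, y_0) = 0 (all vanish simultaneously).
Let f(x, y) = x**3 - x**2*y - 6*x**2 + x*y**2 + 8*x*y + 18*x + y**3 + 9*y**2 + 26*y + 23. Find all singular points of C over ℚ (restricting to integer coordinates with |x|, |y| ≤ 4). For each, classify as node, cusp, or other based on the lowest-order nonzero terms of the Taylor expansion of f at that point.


Singular points: {(1, -3)}; classification: cusp.

Compute partial derivatives:
  f_x = 3*x**2 - 2*x*y - 12*x + y**2 + 8*y + 18.
  f_y = -x**2 + 2*x*y + 8*x + 3*y**2 + 18*y + 26.
Scan x_0 ∈ {−4, ..., 4}. For each x_0, f_y(x_0, y) is a polynomial in y; find its integer roots y ∈ {−4, ..., 4}, then test f_x and f at those candidates.
  x = -4: f_y(-4, y) = 3*y**2 + 10*y - 22; no integer root y with |y| ≤ 4.
  x = -3: f_y(-3, y) = 3*y**2 + 12*y - 7; no integer root y with |y| ≤ 4.
  x = -2: f_y(-2, y) = 3*y**2 + 14*y + 6; no integer root y with |y| ≤ 4.
  x = -1: f_y(-1, y) = 3*y**2 + 16*y + 17; no integer root y with |y| ≤ 4.
  x = 0: f_y(0, y) = 3*y**2 + 18*y + 26; no integer root y with |y| ≤ 4.
  x = 1: f_y(1, y) = 3*y**2 + 20*y + 33; vanishes at y ∈ {-3}. (1, -3): f_x = 0, f = 0 — SINGULAR.
  x = 2: f_y(2, y) = 3*y**2 + 22*y + 38; no integer root y with |y| ≤ 4.
  x = 3: f_y(3, y) = 3*y**2 + 24*y + 41; no integer root y with |y| ≤ 4.
  x = 4: f_y(4, y) = 3*y**2 + 26*y + 42; no integer root y with |y| ≤ 4.
Only singular point on the grid: (1, -3).
Classify: substitute x = 1 + u, y = -3 + v and expand: f = u**3 - u**2*v + u*v**2 + v**3 + v**2.
No constant or linear terms (consistent with a singular point). Quadratic part: v**2. Cubic part: u**3 - u**2*v + u*v**2 + v**3.
The quadratic part v**2 is a perfect square, so there is a single (double) tangent line v = 0, i.e. y = -3. Restricting the cubic part to that line (v = 0) leaves u**3 ≠ 0, so f is not divisible by v and the branch is v² ≈ -u**3 to lowest order — this is a cusp.
Classification: cusp.


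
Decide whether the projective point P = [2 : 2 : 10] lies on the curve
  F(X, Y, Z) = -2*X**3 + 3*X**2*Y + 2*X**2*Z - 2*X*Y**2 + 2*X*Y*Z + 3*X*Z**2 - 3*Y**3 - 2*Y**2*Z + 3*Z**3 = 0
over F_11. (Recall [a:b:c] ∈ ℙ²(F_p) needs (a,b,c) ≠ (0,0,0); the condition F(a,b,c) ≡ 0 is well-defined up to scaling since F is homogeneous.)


F(2,2,10) ≡ 7 (mod 11); P is NOT on the curve.

Evaluate F(2, 2, 10) term-by-term (mod 11).
  -2*X**3 ↦ -2·8·1·1 = -16
  3*X**2*Y ↦ 3·4·2·1 = 24
  2*X**2*Z ↦ 2·4·1·10 = 80
  -2*X*Y**2 ↦ -2·2·4·1 = -16
  2*X*Y*Z ↦ 2·2·2·10 = 80
  3*X*Z**2 ↦ 3·2·1·100 = 600
  -3*Y**3 ↦ -3·1·8·1 = -24
  -2*Y**2*Z ↦ -2·1·4·10 = -80
  3*Z**3 ↦ 3·1·1·1000 = 3000
Sum: F(2, 2, 10) = (-16) + (24) + (80) + (-16) + (80) + (600) + (-24) + (-80) + (3000) = 3648.
Reducing mod 11: 3648 ≡ 7 (mod 11).
Since F(a, b, c) ≡ 7 ≠ 0 (mod 11), P does NOT lie on the curve.
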